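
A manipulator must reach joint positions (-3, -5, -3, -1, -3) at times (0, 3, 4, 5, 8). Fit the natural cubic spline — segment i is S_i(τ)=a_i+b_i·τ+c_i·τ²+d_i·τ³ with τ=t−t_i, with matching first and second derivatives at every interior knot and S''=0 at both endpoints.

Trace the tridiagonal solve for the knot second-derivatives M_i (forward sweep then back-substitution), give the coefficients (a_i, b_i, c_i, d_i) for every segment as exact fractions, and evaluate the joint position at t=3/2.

Δ: Δ0=-2/3, Δ1=2, Δ2=2, Δ3=-2/3
row 1: diag=8, rhs=16; c'=1/8, d'=2
row 2: denom=4−1·1/8=31/8; d'=(0−1·2)/(31/8)=-16/31
row 3: denom=8−1·8/31=240/31; d'=(-16−1·-16/31)/(240/31)=-2
back: M3=-2
back: M2=-16/31−8/31·-2=0
back: M1=2−1/8·0=2
M: M0=0, M1=2, M2=0, M3=-2, M4=0
seg 0: a=-3, c=M0/2=0, d=(M1−M0)/(6·3)=1/9, b=Δ0−h0·(2M0+M1)/6=-5/3
seg 1: a=-5, c=M1/2=1, d=(M2−M1)/(6·1)=-1/3, b=Δ1−h1·(2M1+M2)/6=4/3
seg 2: a=-3, c=M2/2=0, d=(M3−M2)/(6·1)=-1/3, b=Δ2−h2·(2M2+M3)/6=7/3
seg 3: a=-1, c=M3/2=-1, d=(M4−M3)/(6·3)=1/9, b=Δ3−h3·(2M3+M4)/6=4/3
t_q=3/2 → seg 0, τ=3/2; S=-3+-5/3·τ+0·τ²+1/9·τ³=-41/8

  seg 0: a=-3 b=-5/3 c=0 d=1/9
  seg 1: a=-5 b=4/3 c=1 d=-1/3
  seg 2: a=-3 b=7/3 c=0 d=-1/3
  seg 3: a=-1 b=4/3 c=-1 d=1/9
S(3/2) = -41/8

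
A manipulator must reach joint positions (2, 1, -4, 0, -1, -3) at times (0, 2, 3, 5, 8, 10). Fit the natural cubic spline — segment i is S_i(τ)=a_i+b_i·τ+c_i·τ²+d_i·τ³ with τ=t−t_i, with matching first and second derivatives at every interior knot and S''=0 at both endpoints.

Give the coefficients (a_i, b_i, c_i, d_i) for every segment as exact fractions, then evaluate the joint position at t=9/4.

Δ: Δ0=-1/2, Δ1=-5, Δ2=2, Δ3=-1/3, Δ4=-1
row 1: diag=6, rhs=-27; c'=1/6, d'=-9/2
row 2: denom=6−1·1/6=35/6; d'=(42−1·-9/2)/(35/6)=279/35
row 3: denom=10−2·12/35=326/35; d'=(-14−2·279/35)/(326/35)=-524/163
row 4: denom=10−3·105/326=2945/326; d'=(-4−3·-524/163)/(2945/326)=368/589
back: M4=368/589
back: M3=-524/163−105/326·368/589=-2012/589
back: M2=279/35−12/35·-2012/589=5385/589
back: M1=-9/2−1/6·5385/589=-3548/589
M: M0=0, M1=-3548/589, M2=5385/589, M3=-2012/589, M4=368/589, M5=0
seg 0: a=2, c=M0/2=0, d=(M1−M0)/(6·2)=-887/1767, b=Δ0−h0·(2M0+M1)/6=5329/3534
seg 1: a=1, c=M1/2=-1774/589, d=(M2−M1)/(6·1)=8933/3534, b=Δ1−h1·(2M1+M2)/6=-15959/3534
seg 2: a=-4, c=M2/2=5385/1178, d=(M3−M2)/(6·2)=-7397/7068, b=Δ2−h2·(2M2+M3)/6=-5224/1767
seg 3: a=0, c=M3/2=-1006/589, d=(M4−M3)/(6·3)=1190/5301, b=Δ3−h3·(2M3+M4)/6=4895/1767
seg 4: a=-1, c=M4/2=184/589, d=(M5−M4)/(6·2)=-92/1767, b=Δ4−h4·(2M4+M5)/6=-2503/1767
t_q=9/4 → seg 1, τ=1/4; S=1+-15959/3534·τ+-1774/589·τ²+8933/3534·τ³=-20937/75392

  seg 0: a=2 b=5329/3534 c=0 d=-887/1767
  seg 1: a=1 b=-15959/3534 c=-1774/589 d=8933/3534
  seg 2: a=-4 b=-5224/1767 c=5385/1178 d=-7397/7068
  seg 3: a=0 b=4895/1767 c=-1006/589 d=1190/5301
  seg 4: a=-1 b=-2503/1767 c=184/589 d=-92/1767
S(9/4) = -20937/75392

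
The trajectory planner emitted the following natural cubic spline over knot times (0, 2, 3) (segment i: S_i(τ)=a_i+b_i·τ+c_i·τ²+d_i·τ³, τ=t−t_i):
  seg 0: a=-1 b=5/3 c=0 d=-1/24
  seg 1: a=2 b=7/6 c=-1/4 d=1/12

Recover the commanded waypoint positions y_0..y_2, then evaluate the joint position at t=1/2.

y_0=-1 y_1=2 y_2=3
S(1/2) = -11/64

y_0 = S_0(0) = a_0 = -1
y_1 = S_1(0) = a_1 = 2
y_2 = S_1(1) = 3
t_q=1/2 is in segment 0 (τ=1/2); S_0(τ)=-11/64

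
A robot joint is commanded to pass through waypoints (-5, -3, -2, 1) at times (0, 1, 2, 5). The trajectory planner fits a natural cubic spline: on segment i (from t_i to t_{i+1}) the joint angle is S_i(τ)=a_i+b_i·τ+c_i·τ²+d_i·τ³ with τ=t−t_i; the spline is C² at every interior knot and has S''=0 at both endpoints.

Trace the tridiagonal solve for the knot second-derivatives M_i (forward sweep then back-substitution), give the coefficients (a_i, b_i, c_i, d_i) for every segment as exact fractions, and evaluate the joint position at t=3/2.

  seg 0: a=-5 b=70/31 c=0 d=-8/31
  seg 1: a=-3 b=46/31 c=-24/31 d=9/31
  seg 2: a=-2 b=25/31 c=3/31 d=-1/93
S(3/2) = -599/248

Δ: Δ0=2, Δ1=1, Δ2=1
row 1: diag=4, rhs=-6; c'=1/4, d'=-3/2
row 2: denom=8−1·1/4=31/4; d'=(0−1·-3/2)/(31/4)=6/31
back: M2=6/31
back: M1=-3/2−1/4·6/31=-48/31
M: M0=0, M1=-48/31, M2=6/31, M3=0
seg 0: a=-5, c=M0/2=0, d=(M1−M0)/(6·1)=-8/31, b=Δ0−h0·(2M0+M1)/6=70/31
seg 1: a=-3, c=M1/2=-24/31, d=(M2−M1)/(6·1)=9/31, b=Δ1−h1·(2M1+M2)/6=46/31
seg 2: a=-2, c=M2/2=3/31, d=(M3−M2)/(6·3)=-1/93, b=Δ2−h2·(2M2+M3)/6=25/31
t_q=3/2 → seg 1, τ=1/2; S=-3+46/31·τ+-24/31·τ²+9/31·τ³=-599/248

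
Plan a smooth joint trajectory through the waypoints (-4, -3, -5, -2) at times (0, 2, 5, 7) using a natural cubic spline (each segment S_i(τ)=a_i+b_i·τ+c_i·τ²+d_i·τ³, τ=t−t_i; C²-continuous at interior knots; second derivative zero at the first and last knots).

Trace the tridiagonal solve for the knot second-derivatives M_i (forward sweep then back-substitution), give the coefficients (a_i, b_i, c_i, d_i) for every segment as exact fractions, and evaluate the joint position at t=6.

  seg 0: a=-4 b=491/546 c=0 d=-109/1092
  seg 1: a=-3 b=-163/546 c=-109/182 d=10/63
  seg 2: a=-5 b=215/546 c=151/182 d=-151/1092
S(6) = -1425/364

Δ: Δ0=1/2, Δ1=-2/3, Δ2=3/2
row 1: diag=10, rhs=-7; c'=3/10, d'=-7/10
row 2: denom=10−3·3/10=91/10; d'=(13−3·-7/10)/(91/10)=151/91
back: M2=151/91
back: M1=-7/10−3/10·151/91=-109/91
M: M0=0, M1=-109/91, M2=151/91, M3=0
seg 0: a=-4, c=M0/2=0, d=(M1−M0)/(6·2)=-109/1092, b=Δ0−h0·(2M0+M1)/6=491/546
seg 1: a=-3, c=M1/2=-109/182, d=(M2−M1)/(6·3)=10/63, b=Δ1−h1·(2M1+M2)/6=-163/546
seg 2: a=-5, c=M2/2=151/182, d=(M3−M2)/(6·2)=-151/1092, b=Δ2−h2·(2M2+M3)/6=215/546
t_q=6 → seg 2, τ=1; S=-5+215/546·τ+151/182·τ²+-151/1092·τ³=-1425/364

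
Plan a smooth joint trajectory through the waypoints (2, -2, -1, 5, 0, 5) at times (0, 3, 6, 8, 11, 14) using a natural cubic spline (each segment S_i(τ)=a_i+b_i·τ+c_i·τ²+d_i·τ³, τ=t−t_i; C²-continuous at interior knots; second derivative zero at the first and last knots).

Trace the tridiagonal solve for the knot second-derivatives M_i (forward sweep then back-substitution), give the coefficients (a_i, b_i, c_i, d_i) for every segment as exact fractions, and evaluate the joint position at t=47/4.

Δ: Δ0=-4/3, Δ1=1/3, Δ2=3, Δ3=-5/3, Δ4=5/3
row 1: diag=12, rhs=10; c'=1/4, d'=5/6
row 2: denom=10−3·1/4=37/4; d'=(16−3·5/6)/(37/4)=54/37
row 3: denom=10−2·8/37=354/37; d'=(-28−2·54/37)/(354/37)=-572/177
row 4: denom=12−3·37/118=1305/118; d'=(20−3·-572/177)/(1305/118)=1168/435
back: M4=1168/435
back: M3=-572/177−37/118·1168/435=-1772/435
back: M2=54/37−8/37·-1772/435=1018/435
back: M1=5/6−1/4·1018/435=36/145
M: M0=0, M1=36/145, M2=1018/435, M3=-1772/435, M4=1168/435, M5=0
seg 0: a=2, c=M0/2=0, d=(M1−M0)/(6·3)=2/145, b=Δ0−h0·(2M0+M1)/6=-634/435
seg 1: a=-2, c=M1/2=18/145, d=(M2−M1)/(6·3)=91/783, b=Δ1−h1·(2M1+M2)/6=-472/435
seg 2: a=-1, c=M2/2=509/435, d=(M3−M2)/(6·2)=-31/58, b=Δ2−h2·(2M2+M3)/6=1217/435
seg 3: a=5, c=M3/2=-886/435, d=(M4−M3)/(6·3)=98/261, b=Δ3−h3·(2M3+M4)/6=463/435
seg 4: a=0, c=M4/2=584/435, d=(M5−M4)/(6·3)=-584/3915, b=Δ4−h4·(2M4+M5)/6=-443/435
t_q=47/4 → seg 4, τ=3/4; S=0+-443/435·τ+584/435·τ²+-584/3915·τ³=-83/1160

  seg 0: a=2 b=-634/435 c=0 d=2/145
  seg 1: a=-2 b=-472/435 c=18/145 d=91/783
  seg 2: a=-1 b=1217/435 c=509/435 d=-31/58
  seg 3: a=5 b=463/435 c=-886/435 d=98/261
  seg 4: a=0 b=-443/435 c=584/435 d=-584/3915
S(47/4) = -83/1160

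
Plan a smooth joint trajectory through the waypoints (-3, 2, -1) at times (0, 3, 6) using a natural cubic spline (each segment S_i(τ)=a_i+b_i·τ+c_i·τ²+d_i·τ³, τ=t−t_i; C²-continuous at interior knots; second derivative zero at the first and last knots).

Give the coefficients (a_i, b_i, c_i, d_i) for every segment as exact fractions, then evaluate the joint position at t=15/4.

  seg 0: a=-3 b=7/3 c=0 d=-2/27
  seg 1: a=2 b=1/3 c=-2/3 d=2/27
S(15/4) = 61/32

Δ: Δ0=5/3, Δ1=-1
row 1: diag=12, rhs=-16; c'=1/4, d'=-4/3
back: M1=-4/3
M: M0=0, M1=-4/3, M2=0
seg 0: a=-3, c=M0/2=0, d=(M1−M0)/(6·3)=-2/27, b=Δ0−h0·(2M0+M1)/6=7/3
seg 1: a=2, c=M1/2=-2/3, d=(M2−M1)/(6·3)=2/27, b=Δ1−h1·(2M1+M2)/6=1/3
t_q=15/4 → seg 1, τ=3/4; S=2+1/3·τ+-2/3·τ²+2/27·τ³=61/32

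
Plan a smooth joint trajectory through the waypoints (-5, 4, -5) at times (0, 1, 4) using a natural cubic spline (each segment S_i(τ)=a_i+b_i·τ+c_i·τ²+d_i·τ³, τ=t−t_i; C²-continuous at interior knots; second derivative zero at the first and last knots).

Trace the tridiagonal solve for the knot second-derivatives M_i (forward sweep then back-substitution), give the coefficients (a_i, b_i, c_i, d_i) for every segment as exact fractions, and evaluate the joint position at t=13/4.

Δ: Δ0=9, Δ1=-3
row 1: diag=8, rhs=-72; c'=3/8, d'=-9
back: M1=-9
M: M0=0, M1=-9, M2=0
seg 0: a=-5, c=M0/2=0, d=(M1−M0)/(6·1)=-3/2, b=Δ0−h0·(2M0+M1)/6=21/2
seg 1: a=4, c=M1/2=-9/2, d=(M2−M1)/(6·3)=1/2, b=Δ1−h1·(2M1+M2)/6=6
t_q=13/4 → seg 1, τ=9/4; S=4+6·τ+-9/2·τ²+1/2·τ³=53/128

  seg 0: a=-5 b=21/2 c=0 d=-3/2
  seg 1: a=4 b=6 c=-9/2 d=1/2
S(13/4) = 53/128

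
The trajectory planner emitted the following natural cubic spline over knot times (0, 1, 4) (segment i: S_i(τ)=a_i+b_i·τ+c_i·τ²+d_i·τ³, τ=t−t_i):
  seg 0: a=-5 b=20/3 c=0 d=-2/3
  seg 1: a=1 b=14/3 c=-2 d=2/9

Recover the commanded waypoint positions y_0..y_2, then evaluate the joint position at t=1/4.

y_0 = S_0(0) = a_0 = -5
y_1 = S_1(0) = a_1 = 1
y_2 = S_1(3) = 3
t_q=1/4 is in segment 0 (τ=1/4); S_0(τ)=-107/32

y_0=-5 y_1=1 y_2=3
S(1/4) = -107/32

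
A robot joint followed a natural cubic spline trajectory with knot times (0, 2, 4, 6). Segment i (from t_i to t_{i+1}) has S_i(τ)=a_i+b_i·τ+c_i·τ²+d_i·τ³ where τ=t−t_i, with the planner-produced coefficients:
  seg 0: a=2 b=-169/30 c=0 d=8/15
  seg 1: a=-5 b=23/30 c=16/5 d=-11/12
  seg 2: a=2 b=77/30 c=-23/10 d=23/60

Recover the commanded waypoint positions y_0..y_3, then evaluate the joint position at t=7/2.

y_0 = S_0(0) = a_0 = 2
y_1 = S_1(0) = a_1 = -5
y_2 = S_2(0) = a_2 = 2
y_3 = S_2(2) = 1
t_q=7/2 is in segment 1 (τ=3/2); S_1(τ)=41/160

y_0=2 y_1=-5 y_2=2 y_3=1
S(7/2) = 41/160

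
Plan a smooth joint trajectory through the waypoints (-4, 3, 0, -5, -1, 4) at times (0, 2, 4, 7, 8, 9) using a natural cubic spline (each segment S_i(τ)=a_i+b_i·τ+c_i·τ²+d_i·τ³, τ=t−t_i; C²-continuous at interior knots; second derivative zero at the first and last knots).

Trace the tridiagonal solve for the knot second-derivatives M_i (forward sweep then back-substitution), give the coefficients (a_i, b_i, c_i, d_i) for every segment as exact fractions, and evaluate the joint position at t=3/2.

Δ: Δ0=7/2, Δ1=-3/2, Δ2=-5/3, Δ3=4, Δ4=5
row 1: diag=8, rhs=-30; c'=1/4, d'=-15/4
row 2: denom=10−2·1/4=19/2; d'=(-1−2·-15/4)/(19/2)=13/19
row 3: denom=8−3·6/19=134/19; d'=(34−3·13/19)/(134/19)=607/134
row 4: denom=4−1·19/134=517/134; d'=(6−1·607/134)/(517/134)=197/517
back: M4=197/517
back: M3=607/134−19/134·197/517=2314/517
back: M2=13/19−6/19·2314/517=-377/517
back: M1=-15/4−1/4·-377/517=-3689/1034
M: M0=0, M1=-3689/1034, M2=-377/517, M3=2314/517, M4=197/517, M5=0
seg 0: a=-4, c=M0/2=0, d=(M1−M0)/(6·2)=-3689/12408, b=Δ0−h0·(2M0+M1)/6=7273/1551
seg 1: a=3, c=M1/2=-3689/2068, d=(M2−M1)/(6·2)=2935/12408, b=Δ1−h1·(2M1+M2)/6=3479/3102
seg 2: a=0, c=M2/2=-377/1034, d=(M3−M2)/(6·3)=299/1034, b=Δ2−h2·(2M2+M3)/6=-4925/1551
seg 3: a=-5, c=M3/2=1157/517, d=(M4−M3)/(6·1)=-2117/3102, b=Δ3−h3·(2M3+M4)/6=7583/3102
seg 4: a=-1, c=M4/2=197/1034, d=(M5−M4)/(6·1)=-197/3102, b=Δ4−h4·(2M4+M5)/6=7558/1551
t_q=3/2 → seg 0, τ=3/2; S=-4+7273/1551·τ+0·τ²+-3689/12408·τ³=67183/33088

  seg 0: a=-4 b=7273/1551 c=0 d=-3689/12408
  seg 1: a=3 b=3479/3102 c=-3689/2068 d=2935/12408
  seg 2: a=0 b=-4925/1551 c=-377/1034 d=299/1034
  seg 3: a=-5 b=7583/3102 c=1157/517 d=-2117/3102
  seg 4: a=-1 b=7558/1551 c=197/1034 d=-197/3102
S(3/2) = 67183/33088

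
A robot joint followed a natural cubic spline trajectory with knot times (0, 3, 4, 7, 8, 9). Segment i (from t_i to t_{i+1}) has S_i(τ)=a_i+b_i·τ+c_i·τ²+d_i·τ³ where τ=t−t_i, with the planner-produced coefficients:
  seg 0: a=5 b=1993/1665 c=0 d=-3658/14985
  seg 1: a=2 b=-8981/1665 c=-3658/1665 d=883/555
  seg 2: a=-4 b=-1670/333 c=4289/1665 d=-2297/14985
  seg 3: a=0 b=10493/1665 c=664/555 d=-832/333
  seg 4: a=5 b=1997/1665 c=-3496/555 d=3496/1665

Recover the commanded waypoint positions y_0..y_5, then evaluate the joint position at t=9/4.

y_0 = S_0(0) = a_0 = 5
y_1 = S_1(0) = a_1 = 2
y_2 = S_2(0) = a_2 = -4
y_3 = S_3(0) = a_3 = 0
y_4 = S_4(0) = a_4 = 5
y_5 = S_4(1) = 2
t_q=9/4 is in segment 0 (τ=9/4); S_0(τ)=29083/5920

y_0=5 y_1=2 y_2=-4 y_3=0 y_4=5 y_5=2
S(9/4) = 29083/5920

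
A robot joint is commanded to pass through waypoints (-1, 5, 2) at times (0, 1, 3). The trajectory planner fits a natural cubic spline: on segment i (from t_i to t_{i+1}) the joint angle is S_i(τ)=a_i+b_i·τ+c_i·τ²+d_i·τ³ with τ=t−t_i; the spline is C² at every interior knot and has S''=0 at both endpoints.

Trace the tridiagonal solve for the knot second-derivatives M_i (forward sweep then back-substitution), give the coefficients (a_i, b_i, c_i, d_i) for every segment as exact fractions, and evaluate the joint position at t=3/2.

Δ: Δ0=6, Δ1=-3/2
row 1: diag=6, rhs=-45; c'=1/3, d'=-15/2
back: M1=-15/2
M: M0=0, M1=-15/2, M2=0
seg 0: a=-1, c=M0/2=0, d=(M1−M0)/(6·1)=-5/4, b=Δ0−h0·(2M0+M1)/6=29/4
seg 1: a=5, c=M1/2=-15/4, d=(M2−M1)/(6·2)=5/8, b=Δ1−h1·(2M1+M2)/6=7/2
t_q=3/2 → seg 1, τ=1/2; S=5+7/2·τ+-15/4·τ²+5/8·τ³=377/64

  seg 0: a=-1 b=29/4 c=0 d=-5/4
  seg 1: a=5 b=7/2 c=-15/4 d=5/8
S(3/2) = 377/64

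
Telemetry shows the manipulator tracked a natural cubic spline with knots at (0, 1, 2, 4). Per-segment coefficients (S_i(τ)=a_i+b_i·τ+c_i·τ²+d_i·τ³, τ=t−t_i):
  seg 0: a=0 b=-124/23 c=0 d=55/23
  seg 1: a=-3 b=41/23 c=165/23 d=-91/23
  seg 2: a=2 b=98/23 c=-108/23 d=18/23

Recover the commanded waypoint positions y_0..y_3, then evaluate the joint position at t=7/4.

y_0=0 y_1=-3 y_2=2 y_3=-2
S(7/4) = 45/64

y_0 = S_0(0) = a_0 = 0
y_1 = S_1(0) = a_1 = -3
y_2 = S_2(0) = a_2 = 2
y_3 = S_2(2) = -2
t_q=7/4 is in segment 1 (τ=3/4); S_1(τ)=45/64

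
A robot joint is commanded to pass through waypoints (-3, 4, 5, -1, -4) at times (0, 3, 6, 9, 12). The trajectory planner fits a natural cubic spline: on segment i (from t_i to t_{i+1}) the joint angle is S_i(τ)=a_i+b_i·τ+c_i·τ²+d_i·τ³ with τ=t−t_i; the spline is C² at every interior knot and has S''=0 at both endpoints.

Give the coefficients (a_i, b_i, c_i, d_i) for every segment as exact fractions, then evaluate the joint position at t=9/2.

Δ: Δ0=7/3, Δ1=1/3, Δ2=-2, Δ3=-1
row 1: diag=12, rhs=-12; c'=1/4, d'=-1
row 2: denom=12−3·1/4=45/4; d'=(-14−3·-1)/(45/4)=-44/45
row 3: denom=12−3·4/15=56/5; d'=(6−3·-44/45)/(56/5)=67/84
back: M3=67/84
back: M2=-44/45−4/15·67/84=-25/21
back: M1=-1−1/4·-25/21=-59/84
M: M0=0, M1=-59/84, M2=-25/21, M3=67/84, M4=0
seg 0: a=-3, c=M0/2=0, d=(M1−M0)/(6·3)=-59/1512, b=Δ0−h0·(2M0+M1)/6=451/168
seg 1: a=4, c=M1/2=-59/168, d=(M2−M1)/(6·3)=-41/1512, b=Δ1−h1·(2M1+M2)/6=137/84
seg 2: a=5, c=M2/2=-25/42, d=(M3−M2)/(6·3)=167/1512, b=Δ2−h2·(2M2+M3)/6=-29/24
seg 3: a=-1, c=M3/2=67/168, d=(M4−M3)/(6·3)=-67/1512, b=Δ3−h3·(2M3+M4)/6=-151/84
t_q=9/2 → seg 1, τ=3/2; S=4+137/84·τ+-59/168·τ²+-41/1512·τ³=2493/448

  seg 0: a=-3 b=451/168 c=0 d=-59/1512
  seg 1: a=4 b=137/84 c=-59/168 d=-41/1512
  seg 2: a=5 b=-29/24 c=-25/42 d=167/1512
  seg 3: a=-1 b=-151/84 c=67/168 d=-67/1512
S(9/2) = 2493/448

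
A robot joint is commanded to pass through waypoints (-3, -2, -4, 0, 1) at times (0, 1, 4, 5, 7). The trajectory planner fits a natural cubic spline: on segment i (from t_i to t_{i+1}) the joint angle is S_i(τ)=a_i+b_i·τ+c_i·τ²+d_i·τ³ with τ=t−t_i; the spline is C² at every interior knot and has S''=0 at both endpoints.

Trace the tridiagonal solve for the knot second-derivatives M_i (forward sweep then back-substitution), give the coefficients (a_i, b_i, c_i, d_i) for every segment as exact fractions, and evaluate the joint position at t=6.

Δ: Δ0=1, Δ1=-2/3, Δ2=4, Δ3=1/2
row 1: diag=8, rhs=-10; c'=3/8, d'=-5/4
row 2: denom=8−3·3/8=55/8; d'=(28−3·-5/4)/(55/8)=254/55
row 3: denom=6−1·8/55=322/55; d'=(-21−1·254/55)/(322/55)=-1409/322
back: M3=-1409/322
back: M2=254/55−8/55·-1409/322=846/161
back: M1=-5/4−3/8·846/161=-1037/322
M: M0=0, M1=-1037/322, M2=846/161, M3=-1409/322, M4=0
seg 0: a=-3, c=M0/2=0, d=(M1−M0)/(6·1)=-1037/1932, b=Δ0−h0·(2M0+M1)/6=2969/1932
seg 1: a=-2, c=M1/2=-1037/644, d=(M2−M1)/(6·3)=2729/5796, b=Δ1−h1·(2M1+M2)/6=-71/966
seg 2: a=-4, c=M2/2=423/161, d=(M3−M2)/(6·1)=-443/276, b=Δ2−h2·(2M2+M3)/6=5753/1932
seg 3: a=0, c=M3/2=-1409/644, d=(M4−M3)/(6·2)=1409/3864, b=Δ3−h3·(2M3+M4)/6=3301/966
t_q=6 → seg 3, τ=1; S=0+3301/966·τ+-1409/644·τ²+1409/3864·τ³=2053/1288

  seg 0: a=-3 b=2969/1932 c=0 d=-1037/1932
  seg 1: a=-2 b=-71/966 c=-1037/644 d=2729/5796
  seg 2: a=-4 b=5753/1932 c=423/161 d=-443/276
  seg 3: a=0 b=3301/966 c=-1409/644 d=1409/3864
S(6) = 2053/1288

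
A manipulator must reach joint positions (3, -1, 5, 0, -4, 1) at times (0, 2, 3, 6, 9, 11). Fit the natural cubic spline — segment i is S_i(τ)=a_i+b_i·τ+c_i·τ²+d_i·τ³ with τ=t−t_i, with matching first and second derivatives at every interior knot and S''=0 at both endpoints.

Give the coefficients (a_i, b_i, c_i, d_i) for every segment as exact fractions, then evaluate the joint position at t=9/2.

Δ: Δ0=-2, Δ1=6, Δ2=-5/3, Δ3=-4/3, Δ4=5/2
row 1: diag=6, rhs=48; c'=1/6, d'=8
row 2: denom=8−1·1/6=47/6; d'=(-46−1·8)/(47/6)=-324/47
row 3: denom=12−3·18/47=510/47; d'=(2−3·-324/47)/(510/47)=533/255
row 4: denom=10−3·47/170=1559/170; d'=(23−3·533/255)/(1559/170)=2844/1559
back: M4=2844/1559
back: M3=533/255−47/170·2844/1559=7417/4677
back: M2=-324/47−18/47·7417/4677=-11694/1559
back: M1=8−1/6·-11694/1559=14421/1559
M: M0=0, M1=14421/1559, M2=-11694/1559, M3=7417/4677, M4=2844/1559, M5=0
seg 0: a=3, c=M0/2=0, d=(M1−M0)/(6·2)=4807/6236, b=Δ0−h0·(2M0+M1)/6=-7925/1559
seg 1: a=-1, c=M1/2=14421/3118, d=(M2−M1)/(6·1)=-8705/3118, b=Δ1−h1·(2M1+M2)/6=6496/1559
seg 2: a=5, c=M2/2=-5847/1559, d=(M3−M2)/(6·3)=42499/84186, b=Δ2−h2·(2M2+M3)/6=15719/3118
seg 3: a=0, c=M3/2=7417/9354, d=(M4−M3)/(6·3)=1115/84186, b=Δ3−h3·(2M3+M4)/6=-5973/1559
seg 4: a=-4, c=M4/2=1422/1559, d=(M5−M4)/(6·2)=-237/1559, b=Δ4−h4·(2M4+M5)/6=4003/3118
t_q=9/2 → seg 2, τ=3/2; S=5+15719/3118·τ+-5847/1559·τ²+42499/84186·τ³=145355/24944

  seg 0: a=3 b=-7925/1559 c=0 d=4807/6236
  seg 1: a=-1 b=6496/1559 c=14421/3118 d=-8705/3118
  seg 2: a=5 b=15719/3118 c=-5847/1559 d=42499/84186
  seg 3: a=0 b=-5973/1559 c=7417/9354 d=1115/84186
  seg 4: a=-4 b=4003/3118 c=1422/1559 d=-237/1559
S(9/2) = 145355/24944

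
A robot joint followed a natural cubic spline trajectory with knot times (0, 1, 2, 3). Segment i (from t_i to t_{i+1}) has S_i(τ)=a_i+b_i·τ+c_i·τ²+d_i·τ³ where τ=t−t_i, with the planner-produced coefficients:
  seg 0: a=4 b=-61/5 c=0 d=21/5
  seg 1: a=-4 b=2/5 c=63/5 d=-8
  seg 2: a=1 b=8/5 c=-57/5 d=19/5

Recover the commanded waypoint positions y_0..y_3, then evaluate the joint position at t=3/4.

y_0 = S_0(0) = a_0 = 4
y_1 = S_1(0) = a_1 = -4
y_2 = S_2(0) = a_2 = 1
y_3 = S_2(1) = -5
t_q=3/4 is in segment 0 (τ=3/4); S_0(τ)=-1081/320

y_0=4 y_1=-4 y_2=1 y_3=-5
S(3/4) = -1081/320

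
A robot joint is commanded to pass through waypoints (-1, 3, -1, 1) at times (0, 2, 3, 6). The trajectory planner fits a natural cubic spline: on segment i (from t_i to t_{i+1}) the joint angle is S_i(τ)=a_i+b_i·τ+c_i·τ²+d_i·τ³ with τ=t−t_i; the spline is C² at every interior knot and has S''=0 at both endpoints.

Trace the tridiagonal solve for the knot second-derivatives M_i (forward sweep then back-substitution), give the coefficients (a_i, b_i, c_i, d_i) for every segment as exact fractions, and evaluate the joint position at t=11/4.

Δ: Δ0=2, Δ1=-4, Δ2=2/3
row 1: diag=6, rhs=-36; c'=1/6, d'=-6
row 2: denom=8−1·1/6=47/6; d'=(28−1·-6)/(47/6)=204/47
back: M2=204/47
back: M1=-6−1/6·204/47=-316/47
M: M0=0, M1=-316/47, M2=204/47, M3=0
seg 0: a=-1, c=M0/2=0, d=(M1−M0)/(6·2)=-79/141, b=Δ0−h0·(2M0+M1)/6=598/141
seg 1: a=3, c=M1/2=-158/47, d=(M2−M1)/(6·1)=260/141, b=Δ1−h1·(2M1+M2)/6=-350/141
seg 2: a=-1, c=M2/2=102/47, d=(M3−M2)/(6·3)=-34/141, b=Δ2−h2·(2M2+M3)/6=-518/141
t_q=11/4 → seg 1, τ=3/4; S=3+-350/141·τ+-158/47·τ²+260/141·τ³=19/752

  seg 0: a=-1 b=598/141 c=0 d=-79/141
  seg 1: a=3 b=-350/141 c=-158/47 d=260/141
  seg 2: a=-1 b=-518/141 c=102/47 d=-34/141
S(11/4) = 19/752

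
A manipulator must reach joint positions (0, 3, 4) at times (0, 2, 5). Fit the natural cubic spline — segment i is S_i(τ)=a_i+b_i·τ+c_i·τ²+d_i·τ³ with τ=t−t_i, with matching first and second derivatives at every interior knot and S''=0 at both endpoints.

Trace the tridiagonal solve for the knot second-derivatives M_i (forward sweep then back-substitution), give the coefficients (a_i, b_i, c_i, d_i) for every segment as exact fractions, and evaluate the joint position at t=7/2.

  seg 0: a=0 b=26/15 c=0 d=-7/120
  seg 1: a=3 b=31/30 c=-7/20 d=7/180
S(7/2) = 623/160

Δ: Δ0=3/2, Δ1=1/3
row 1: diag=10, rhs=-7; c'=3/10, d'=-7/10
back: M1=-7/10
M: M0=0, M1=-7/10, M2=0
seg 0: a=0, c=M0/2=0, d=(M1−M0)/(6·2)=-7/120, b=Δ0−h0·(2M0+M1)/6=26/15
seg 1: a=3, c=M1/2=-7/20, d=(M2−M1)/(6·3)=7/180, b=Δ1−h1·(2M1+M2)/6=31/30
t_q=7/2 → seg 1, τ=3/2; S=3+31/30·τ+-7/20·τ²+7/180·τ³=623/160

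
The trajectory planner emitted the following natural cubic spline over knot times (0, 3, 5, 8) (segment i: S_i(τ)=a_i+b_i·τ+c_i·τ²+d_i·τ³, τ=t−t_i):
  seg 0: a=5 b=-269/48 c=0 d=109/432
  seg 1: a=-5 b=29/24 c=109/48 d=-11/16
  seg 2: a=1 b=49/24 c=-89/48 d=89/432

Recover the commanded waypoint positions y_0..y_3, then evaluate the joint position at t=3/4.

y_0=5 y_1=-5 y_2=1 y_3=-4
S(3/4) = 925/1024

y_0 = S_0(0) = a_0 = 5
y_1 = S_1(0) = a_1 = -5
y_2 = S_2(0) = a_2 = 1
y_3 = S_2(3) = -4
t_q=3/4 is in segment 0 (τ=3/4); S_0(τ)=925/1024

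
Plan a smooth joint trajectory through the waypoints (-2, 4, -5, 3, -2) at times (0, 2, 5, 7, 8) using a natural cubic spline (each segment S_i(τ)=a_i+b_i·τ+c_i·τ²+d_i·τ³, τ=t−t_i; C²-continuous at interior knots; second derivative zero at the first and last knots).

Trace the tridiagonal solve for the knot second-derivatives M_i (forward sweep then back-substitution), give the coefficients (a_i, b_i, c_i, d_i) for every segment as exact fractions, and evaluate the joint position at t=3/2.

Δ: Δ0=3, Δ1=-3, Δ2=4, Δ3=-5
row 1: diag=10, rhs=-36; c'=3/10, d'=-18/5
row 2: denom=10−3·3/10=91/10; d'=(42−3·-18/5)/(91/10)=528/91
row 3: denom=6−2·20/91=506/91; d'=(-54−2·528/91)/(506/91)=-2985/253
back: M3=-2985/253
back: M2=528/91−20/91·-2985/253=2124/253
back: M1=-18/5−3/10·2124/253=-1548/253
M: M0=0, M1=-1548/253, M2=2124/253, M3=-2985/253, M4=0
seg 0: a=-2, c=M0/2=0, d=(M1−M0)/(6·2)=-129/253, b=Δ0−h0·(2M0+M1)/6=1275/253
seg 1: a=4, c=M1/2=-774/253, d=(M2−M1)/(6·3)=204/253, b=Δ1−h1·(2M1+M2)/6=-273/253
seg 2: a=-5, c=M2/2=1062/253, d=(M3−M2)/(6·2)=-1703/1012, b=Δ2−h2·(2M2+M3)/6=591/253
seg 3: a=3, c=M3/2=-2985/506, d=(M4−M3)/(6·1)=995/506, b=Δ3−h3·(2M3+M4)/6=-270/253
t_q=3/2 → seg 0, τ=3/2; S=-2+1275/253·τ+0·τ²+-129/253·τ³=7769/2024

  seg 0: a=-2 b=1275/253 c=0 d=-129/253
  seg 1: a=4 b=-273/253 c=-774/253 d=204/253
  seg 2: a=-5 b=591/253 c=1062/253 d=-1703/1012
  seg 3: a=3 b=-270/253 c=-2985/506 d=995/506
S(3/2) = 7769/2024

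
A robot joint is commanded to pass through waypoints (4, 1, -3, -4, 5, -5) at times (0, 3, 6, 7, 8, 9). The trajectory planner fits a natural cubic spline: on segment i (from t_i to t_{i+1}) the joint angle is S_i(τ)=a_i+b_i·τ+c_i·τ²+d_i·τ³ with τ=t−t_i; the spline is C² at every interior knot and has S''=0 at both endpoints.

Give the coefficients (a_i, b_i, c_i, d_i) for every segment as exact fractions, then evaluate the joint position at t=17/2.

  seg 0: a=4 b=-1627/1257 c=0 d=370/11313
  seg 1: a=1 b=-517/1257 c=370/1257 d=-2269/11313
  seg 2: a=-3 b=-5104/1257 c=-633/419 d=5746/1257
  seg 3: a=-4 b=8336/1257 c=5113/419 d=-12362/1257
  seg 4: a=5 b=1928/1257 c=-7249/419 d=7249/1257
S(17/2) = 7249/3352

Δ: Δ0=-1, Δ1=-4/3, Δ2=-1, Δ3=9, Δ4=-10
row 1: diag=12, rhs=-2; c'=1/4, d'=-1/6
row 2: denom=8−3·1/4=29/4; d'=(2−3·-1/6)/(29/4)=10/29
row 3: denom=4−1·4/29=112/29; d'=(60−1·10/29)/(112/29)=865/56
row 4: denom=4−1·29/112=419/112; d'=(-114−1·865/56)/(419/112)=-14498/419
back: M4=-14498/419
back: M3=865/56−29/112·-14498/419=10226/419
back: M2=10/29−4/29·10226/419=-1266/419
back: M1=-1/6−1/4·-1266/419=740/1257
M: M0=0, M1=740/1257, M2=-1266/419, M3=10226/419, M4=-14498/419, M5=0
seg 0: a=4, c=M0/2=0, d=(M1−M0)/(6·3)=370/11313, b=Δ0−h0·(2M0+M1)/6=-1627/1257
seg 1: a=1, c=M1/2=370/1257, d=(M2−M1)/(6·3)=-2269/11313, b=Δ1−h1·(2M1+M2)/6=-517/1257
seg 2: a=-3, c=M2/2=-633/419, d=(M3−M2)/(6·1)=5746/1257, b=Δ2−h2·(2M2+M3)/6=-5104/1257
seg 3: a=-4, c=M3/2=5113/419, d=(M4−M3)/(6·1)=-12362/1257, b=Δ3−h3·(2M3+M4)/6=8336/1257
seg 4: a=5, c=M4/2=-7249/419, d=(M5−M4)/(6·1)=7249/1257, b=Δ4−h4·(2M4+M5)/6=1928/1257
t_q=17/2 → seg 4, τ=1/2; S=5+1928/1257·τ+-7249/419·τ²+7249/1257·τ³=7249/3352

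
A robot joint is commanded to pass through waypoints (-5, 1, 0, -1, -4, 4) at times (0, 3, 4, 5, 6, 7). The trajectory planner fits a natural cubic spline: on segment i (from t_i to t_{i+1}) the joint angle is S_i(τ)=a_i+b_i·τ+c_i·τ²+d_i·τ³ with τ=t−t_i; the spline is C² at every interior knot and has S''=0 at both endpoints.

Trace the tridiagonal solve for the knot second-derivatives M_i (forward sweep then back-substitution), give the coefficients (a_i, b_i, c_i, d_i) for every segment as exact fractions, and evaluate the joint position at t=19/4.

Δ: Δ0=2, Δ1=-1, Δ2=-1, Δ3=-3, Δ4=8
row 1: diag=8, rhs=-18; c'=1/8, d'=-9/4
row 2: denom=4−1·1/8=31/8; d'=(0−1·-9/4)/(31/8)=18/31
row 3: denom=4−1·8/31=116/31; d'=(-12−1·18/31)/(116/31)=-195/58
row 4: denom=4−1·31/116=433/116; d'=(66−1·-195/58)/(433/116)=8046/433
back: M4=8046/433
back: M3=-195/58−31/116·8046/433=-3606/433
back: M2=18/31−8/31·-3606/433=1182/433
back: M1=-9/4−1/8·1182/433=-1122/433
M: M0=0, M1=-1122/433, M2=1182/433, M3=-3606/433, M4=8046/433, M5=0
seg 0: a=-5, c=M0/2=0, d=(M1−M0)/(6·3)=-187/1299, b=Δ0−h0·(2M0+M1)/6=1427/433
seg 1: a=1, c=M1/2=-561/433, d=(M2−M1)/(6·1)=384/433, b=Δ1−h1·(2M1+M2)/6=-256/433
seg 2: a=0, c=M2/2=591/433, d=(M3−M2)/(6·1)=-798/433, b=Δ2−h2·(2M2+M3)/6=-226/433
seg 3: a=-1, c=M3/2=-1803/433, d=(M4−M3)/(6·1)=1942/433, b=Δ3−h3·(2M3+M4)/6=-1438/433
seg 4: a=-4, c=M4/2=4023/433, d=(M5−M4)/(6·1)=-1341/433, b=Δ4−h4·(2M4+M5)/6=782/433
t_q=19/4 → seg 2, τ=3/4; S=0+-226/433·τ+591/433·τ²+-798/433·τ³=-5559/13856

  seg 0: a=-5 b=1427/433 c=0 d=-187/1299
  seg 1: a=1 b=-256/433 c=-561/433 d=384/433
  seg 2: a=0 b=-226/433 c=591/433 d=-798/433
  seg 3: a=-1 b=-1438/433 c=-1803/433 d=1942/433
  seg 4: a=-4 b=782/433 c=4023/433 d=-1341/433
S(19/4) = -5559/13856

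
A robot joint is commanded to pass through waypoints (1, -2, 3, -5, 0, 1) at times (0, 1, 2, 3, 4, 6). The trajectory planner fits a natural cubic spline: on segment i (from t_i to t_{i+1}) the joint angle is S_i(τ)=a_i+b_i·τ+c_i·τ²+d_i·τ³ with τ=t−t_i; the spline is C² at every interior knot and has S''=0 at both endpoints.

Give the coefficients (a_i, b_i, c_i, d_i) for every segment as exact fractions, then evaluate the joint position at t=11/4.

  seg 0: a=1 b=-1355/214 c=0 d=713/214
  seg 1: a=-2 b=392/107 c=2139/214 d=-1853/214
  seg 2: a=3 b=-497/214 c=-1710/107 d=2205/214
  seg 3: a=-5 b=-361/107 c=3195/214 d=-1403/214
  seg 4: a=0 b=1459/214 c=-507/107 d=169/214
S(11/4) = -46353/13696

Δ: Δ0=-3, Δ1=5, Δ2=-8, Δ3=5, Δ4=1/2
row 1: diag=4, rhs=48; c'=1/4, d'=12
row 2: denom=4−1·1/4=15/4; d'=(-78−1·12)/(15/4)=-24
row 3: denom=4−1·4/15=56/15; d'=(78−1·-24)/(56/15)=765/28
row 4: denom=6−1·15/56=321/56; d'=(-27−1·765/28)/(321/56)=-1014/107
back: M4=-1014/107
back: M3=765/28−15/56·-1014/107=3195/107
back: M2=-24−4/15·3195/107=-3420/107
back: M1=12−1/4·-3420/107=2139/107
M: M0=0, M1=2139/107, M2=-3420/107, M3=3195/107, M4=-1014/107, M5=0
seg 0: a=1, c=M0/2=0, d=(M1−M0)/(6·1)=713/214, b=Δ0−h0·(2M0+M1)/6=-1355/214
seg 1: a=-2, c=M1/2=2139/214, d=(M2−M1)/(6·1)=-1853/214, b=Δ1−h1·(2M1+M2)/6=392/107
seg 2: a=3, c=M2/2=-1710/107, d=(M3−M2)/(6·1)=2205/214, b=Δ2−h2·(2M2+M3)/6=-497/214
seg 3: a=-5, c=M3/2=3195/214, d=(M4−M3)/(6·1)=-1403/214, b=Δ3−h3·(2M3+M4)/6=-361/107
seg 4: a=0, c=M4/2=-507/107, d=(M5−M4)/(6·2)=169/214, b=Δ4−h4·(2M4+M5)/6=1459/214
t_q=11/4 → seg 2, τ=3/4; S=3+-497/214·τ+-1710/107·τ²+2205/214·τ³=-46353/13696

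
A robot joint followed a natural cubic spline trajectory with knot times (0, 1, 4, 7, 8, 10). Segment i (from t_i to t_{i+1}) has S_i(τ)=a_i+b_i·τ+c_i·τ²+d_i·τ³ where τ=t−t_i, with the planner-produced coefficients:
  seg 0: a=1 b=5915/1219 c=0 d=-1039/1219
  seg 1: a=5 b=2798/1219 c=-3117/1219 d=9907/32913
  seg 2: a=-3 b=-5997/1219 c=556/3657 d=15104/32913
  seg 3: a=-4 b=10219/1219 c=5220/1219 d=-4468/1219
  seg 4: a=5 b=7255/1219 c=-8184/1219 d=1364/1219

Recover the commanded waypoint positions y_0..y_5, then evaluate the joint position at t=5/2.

y_0 = S_0(0) = a_0 = 1
y_1 = S_1(0) = a_1 = 5
y_2 = S_2(0) = a_2 = -3
y_3 = S_3(0) = a_3 = -4
y_4 = S_4(0) = a_4 = 5
y_5 = S_4(2) = -1
t_q=5/2 is in segment 1 (τ=3/2); S_1(τ)=36137/9752

y_0=1 y_1=5 y_2=-3 y_3=-4 y_4=5 y_5=-1
S(5/2) = 36137/9752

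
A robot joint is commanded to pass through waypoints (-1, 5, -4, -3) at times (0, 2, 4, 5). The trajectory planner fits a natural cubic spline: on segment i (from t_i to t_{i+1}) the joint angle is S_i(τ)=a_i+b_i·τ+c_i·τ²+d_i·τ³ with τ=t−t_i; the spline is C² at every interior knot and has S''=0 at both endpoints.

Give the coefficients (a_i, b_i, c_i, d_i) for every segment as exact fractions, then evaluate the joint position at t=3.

  seg 0: a=-1 b=61/11 c=0 d=-7/11
  seg 1: a=5 b=-23/11 c=-42/11 d=115/88
  seg 2: a=-4 b=-37/22 c=177/44 d=-59/44
S(3) = 35/88

Δ: Δ0=3, Δ1=-9/2, Δ2=1
row 1: diag=8, rhs=-45; c'=1/4, d'=-45/8
row 2: denom=6−2·1/4=11/2; d'=(33−2·-45/8)/(11/2)=177/22
back: M2=177/22
back: M1=-45/8−1/4·177/22=-84/11
M: M0=0, M1=-84/11, M2=177/22, M3=0
seg 0: a=-1, c=M0/2=0, d=(M1−M0)/(6·2)=-7/11, b=Δ0−h0·(2M0+M1)/6=61/11
seg 1: a=5, c=M1/2=-42/11, d=(M2−M1)/(6·2)=115/88, b=Δ1−h1·(2M1+M2)/6=-23/11
seg 2: a=-4, c=M2/2=177/44, d=(M3−M2)/(6·1)=-59/44, b=Δ2−h2·(2M2+M3)/6=-37/22
t_q=3 → seg 1, τ=1; S=5+-23/11·τ+-42/11·τ²+115/88·τ³=35/88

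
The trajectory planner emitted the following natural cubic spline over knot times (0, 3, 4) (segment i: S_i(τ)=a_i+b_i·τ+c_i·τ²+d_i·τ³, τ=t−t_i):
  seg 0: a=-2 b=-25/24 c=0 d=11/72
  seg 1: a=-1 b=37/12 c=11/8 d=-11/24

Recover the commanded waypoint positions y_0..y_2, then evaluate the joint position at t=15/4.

y_0 = S_0(0) = a_0 = -2
y_1 = S_1(0) = a_1 = -1
y_2 = S_1(1) = 3
t_q=15/4 is in segment 1 (τ=3/4); S_1(τ)=969/512

y_0=-2 y_1=-1 y_2=3
S(15/4) = 969/512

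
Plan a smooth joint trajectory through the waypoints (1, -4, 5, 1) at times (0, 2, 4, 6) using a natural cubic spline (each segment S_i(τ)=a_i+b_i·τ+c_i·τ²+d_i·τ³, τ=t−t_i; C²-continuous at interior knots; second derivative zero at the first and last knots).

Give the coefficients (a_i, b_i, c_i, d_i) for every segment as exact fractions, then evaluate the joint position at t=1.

Δ: Δ0=-5/2, Δ1=9/2, Δ2=-2
row 1: diag=8, rhs=42; c'=1/4, d'=21/4
row 2: denom=8−2·1/4=15/2; d'=(-39−2·21/4)/(15/2)=-33/5
back: M2=-33/5
back: M1=21/4−1/4·-33/5=69/10
M: M0=0, M1=69/10, M2=-33/5, M3=0
seg 0: a=1, c=M0/2=0, d=(M1−M0)/(6·2)=23/40, b=Δ0−h0·(2M0+M1)/6=-24/5
seg 1: a=-4, c=M1/2=69/20, d=(M2−M1)/(6·2)=-9/8, b=Δ1−h1·(2M1+M2)/6=21/10
seg 2: a=5, c=M2/2=-33/10, d=(M3−M2)/(6·2)=11/20, b=Δ2−h2·(2M2+M3)/6=12/5
t_q=1 → seg 0, τ=1; S=1+-24/5·τ+0·τ²+23/40·τ³=-129/40

  seg 0: a=1 b=-24/5 c=0 d=23/40
  seg 1: a=-4 b=21/10 c=69/20 d=-9/8
  seg 2: a=5 b=12/5 c=-33/10 d=11/20
S(1) = -129/40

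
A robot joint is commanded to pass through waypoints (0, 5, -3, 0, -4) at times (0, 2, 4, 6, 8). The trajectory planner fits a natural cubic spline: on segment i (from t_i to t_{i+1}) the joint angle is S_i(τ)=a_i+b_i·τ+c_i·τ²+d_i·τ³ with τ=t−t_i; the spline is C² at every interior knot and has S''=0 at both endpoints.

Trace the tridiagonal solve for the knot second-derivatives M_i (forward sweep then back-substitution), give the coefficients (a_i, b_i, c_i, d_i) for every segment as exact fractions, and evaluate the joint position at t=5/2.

  seg 0: a=0 b=263/56 c=0 d=-123/224
  seg 1: a=5 b=-53/28 c=-369/112 d=251/224
  seg 2: a=-3 b=-13/8 c=24/7 d=-209/224
  seg 3: a=0 b=25/28 c=-243/112 d=81/224
S(5/2) = 6039/1792

Δ: Δ0=5/2, Δ1=-4, Δ2=3/2, Δ3=-2
row 1: diag=8, rhs=-39; c'=1/4, d'=-39/8
row 2: denom=8−2·1/4=15/2; d'=(33−2·-39/8)/(15/2)=57/10
row 3: denom=8−2·4/15=112/15; d'=(-21−2·57/10)/(112/15)=-243/56
back: M3=-243/56
back: M2=57/10−4/15·-243/56=48/7
back: M1=-39/8−1/4·48/7=-369/56
M: M0=0, M1=-369/56, M2=48/7, M3=-243/56, M4=0
seg 0: a=0, c=M0/2=0, d=(M1−M0)/(6·2)=-123/224, b=Δ0−h0·(2M0+M1)/6=263/56
seg 1: a=5, c=M1/2=-369/112, d=(M2−M1)/(6·2)=251/224, b=Δ1−h1·(2M1+M2)/6=-53/28
seg 2: a=-3, c=M2/2=24/7, d=(M3−M2)/(6·2)=-209/224, b=Δ2−h2·(2M2+M3)/6=-13/8
seg 3: a=0, c=M3/2=-243/112, d=(M4−M3)/(6·2)=81/224, b=Δ3−h3·(2M3+M4)/6=25/28
t_q=5/2 → seg 1, τ=1/2; S=5+-53/28·τ+-369/112·τ²+251/224·τ³=6039/1792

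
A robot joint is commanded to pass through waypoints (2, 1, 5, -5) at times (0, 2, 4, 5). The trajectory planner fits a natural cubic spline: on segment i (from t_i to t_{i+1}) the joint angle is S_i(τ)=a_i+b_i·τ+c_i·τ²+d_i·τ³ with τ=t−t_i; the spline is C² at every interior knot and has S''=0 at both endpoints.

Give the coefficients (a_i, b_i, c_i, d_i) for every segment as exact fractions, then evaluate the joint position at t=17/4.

  seg 0: a=2 b=-25/11 c=0 d=39/88
  seg 1: a=1 b=67/22 c=117/44 d=-35/22
  seg 2: a=5 b=-119/22 c=-303/44 d=101/44
S(17/4) = 9161/2816

Δ: Δ0=-1/2, Δ1=2, Δ2=-10
row 1: diag=8, rhs=15; c'=1/4, d'=15/8
row 2: denom=6−2·1/4=11/2; d'=(-72−2·15/8)/(11/2)=-303/22
back: M2=-303/22
back: M1=15/8−1/4·-303/22=117/22
M: M0=0, M1=117/22, M2=-303/22, M3=0
seg 0: a=2, c=M0/2=0, d=(M1−M0)/(6·2)=39/88, b=Δ0−h0·(2M0+M1)/6=-25/11
seg 1: a=1, c=M1/2=117/44, d=(M2−M1)/(6·2)=-35/22, b=Δ1−h1·(2M1+M2)/6=67/22
seg 2: a=5, c=M2/2=-303/44, d=(M3−M2)/(6·1)=101/44, b=Δ2−h2·(2M2+M3)/6=-119/22
t_q=17/4 → seg 2, τ=1/4; S=5+-119/22·τ+-303/44·τ²+101/44·τ³=9161/2816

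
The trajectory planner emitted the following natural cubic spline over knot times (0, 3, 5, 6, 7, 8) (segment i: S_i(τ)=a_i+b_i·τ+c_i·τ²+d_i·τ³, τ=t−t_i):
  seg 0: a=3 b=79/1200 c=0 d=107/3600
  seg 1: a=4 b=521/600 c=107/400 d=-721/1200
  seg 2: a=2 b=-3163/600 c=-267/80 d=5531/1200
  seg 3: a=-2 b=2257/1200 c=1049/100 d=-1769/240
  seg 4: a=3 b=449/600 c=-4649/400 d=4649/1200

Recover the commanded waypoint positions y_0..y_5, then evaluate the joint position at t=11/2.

y_0=3 y_1=4 y_2=2 y_3=-2 y_4=3 y_5=-4
S(11/2) = -2861/3200

y_0 = S_0(0) = a_0 = 3
y_1 = S_1(0) = a_1 = 4
y_2 = S_2(0) = a_2 = 2
y_3 = S_3(0) = a_3 = -2
y_4 = S_4(0) = a_4 = 3
y_5 = S_4(1) = -4
t_q=11/2 is in segment 2 (τ=1/2); S_2(τ)=-2861/3200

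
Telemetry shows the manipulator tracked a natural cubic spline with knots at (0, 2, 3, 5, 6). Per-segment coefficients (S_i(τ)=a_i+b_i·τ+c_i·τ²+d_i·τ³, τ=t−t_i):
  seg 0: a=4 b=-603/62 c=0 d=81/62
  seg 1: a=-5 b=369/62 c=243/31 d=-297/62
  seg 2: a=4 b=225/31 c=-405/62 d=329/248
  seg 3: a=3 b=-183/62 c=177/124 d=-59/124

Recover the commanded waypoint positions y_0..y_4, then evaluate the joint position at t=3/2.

y_0=4 y_1=-5 y_2=4 y_3=3 y_4=1
S(3/2) = -3065/496

y_0 = S_0(0) = a_0 = 4
y_1 = S_1(0) = a_1 = -5
y_2 = S_2(0) = a_2 = 4
y_3 = S_3(0) = a_3 = 3
y_4 = S_3(1) = 1
t_q=3/2 is in segment 0 (τ=3/2); S_0(τ)=-3065/496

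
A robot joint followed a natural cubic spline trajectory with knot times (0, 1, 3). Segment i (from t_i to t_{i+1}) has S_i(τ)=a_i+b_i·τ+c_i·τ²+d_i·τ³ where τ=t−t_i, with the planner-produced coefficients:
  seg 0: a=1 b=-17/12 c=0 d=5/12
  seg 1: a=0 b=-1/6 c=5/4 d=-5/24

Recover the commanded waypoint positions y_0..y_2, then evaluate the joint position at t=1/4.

y_0 = S_0(0) = a_0 = 1
y_1 = S_1(0) = a_1 = 0
y_2 = S_1(2) = 3
t_q=1/4 is in segment 0 (τ=1/4); S_0(τ)=167/256

y_0=1 y_1=0 y_2=3
S(1/4) = 167/256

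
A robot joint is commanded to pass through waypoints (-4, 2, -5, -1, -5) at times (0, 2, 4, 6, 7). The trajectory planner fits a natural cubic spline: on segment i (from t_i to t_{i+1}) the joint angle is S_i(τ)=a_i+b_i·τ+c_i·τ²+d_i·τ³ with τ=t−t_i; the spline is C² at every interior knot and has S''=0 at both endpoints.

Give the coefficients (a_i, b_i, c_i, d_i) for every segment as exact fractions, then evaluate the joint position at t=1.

  seg 0: a=-4 b=217/41 c=0 d=-47/82
  seg 1: a=2 b=-65/41 c=-141/41 d=407/328
  seg 2: a=-5 b=-37/82 c=657/164 d=-57/41
  seg 3: a=-1 b=-91/82 c=-711/164 d=237/164
S(1) = 59/82

Δ: Δ0=3, Δ1=-7/2, Δ2=2, Δ3=-4
row 1: diag=8, rhs=-39; c'=1/4, d'=-39/8
row 2: denom=8−2·1/4=15/2; d'=(33−2·-39/8)/(15/2)=57/10
row 3: denom=6−2·4/15=82/15; d'=(-36−2·57/10)/(82/15)=-711/82
back: M3=-711/82
back: M2=57/10−4/15·-711/82=657/82
back: M1=-39/8−1/4·657/82=-282/41
M: M0=0, M1=-282/41, M2=657/82, M3=-711/82, M4=0
seg 0: a=-4, c=M0/2=0, d=(M1−M0)/(6·2)=-47/82, b=Δ0−h0·(2M0+M1)/6=217/41
seg 1: a=2, c=M1/2=-141/41, d=(M2−M1)/(6·2)=407/328, b=Δ1−h1·(2M1+M2)/6=-65/41
seg 2: a=-5, c=M2/2=657/164, d=(M3−M2)/(6·2)=-57/41, b=Δ2−h2·(2M2+M3)/6=-37/82
seg 3: a=-1, c=M3/2=-711/164, d=(M4−M3)/(6·1)=237/164, b=Δ3−h3·(2M3+M4)/6=-91/82
t_q=1 → seg 0, τ=1; S=-4+217/41·τ+0·τ²+-47/82·τ³=59/82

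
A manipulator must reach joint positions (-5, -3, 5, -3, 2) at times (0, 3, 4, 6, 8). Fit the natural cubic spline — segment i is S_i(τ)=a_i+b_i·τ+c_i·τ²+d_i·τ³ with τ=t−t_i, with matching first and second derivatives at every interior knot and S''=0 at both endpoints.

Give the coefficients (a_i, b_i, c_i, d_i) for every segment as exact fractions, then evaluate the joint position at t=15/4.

  seg 0: a=-5 b=-3197/1032 c=0 d=1295/3096
  seg 1: a=-3 b=4229/516 c=1295/344 d=-4087/1032
  seg 2: a=5 b=3967/1032 c=-349/43 d=8657/4128
  seg 3: a=-3 b=-1783/516 c=3073/688 d=-3073/4128
S(15/4) = 79117/22016

Δ: Δ0=2/3, Δ1=8, Δ2=-4, Δ3=5/2
row 1: diag=8, rhs=44; c'=1/8, d'=11/2
row 2: denom=6−1·1/8=47/8; d'=(-72−1·11/2)/(47/8)=-620/47
row 3: denom=8−2·16/47=344/47; d'=(39−2·-620/47)/(344/47)=3073/344
back: M3=3073/344
back: M2=-620/47−16/47·3073/344=-698/43
back: M1=11/2−1/8·-698/43=1295/172
M: M0=0, M1=1295/172, M2=-698/43, M3=3073/344, M4=0
seg 0: a=-5, c=M0/2=0, d=(M1−M0)/(6·3)=1295/3096, b=Δ0−h0·(2M0+M1)/6=-3197/1032
seg 1: a=-3, c=M1/2=1295/344, d=(M2−M1)/(6·1)=-4087/1032, b=Δ1−h1·(2M1+M2)/6=4229/516
seg 2: a=5, c=M2/2=-349/43, d=(M3−M2)/(6·2)=8657/4128, b=Δ2−h2·(2M2+M3)/6=3967/1032
seg 3: a=-3, c=M3/2=3073/688, d=(M4−M3)/(6·2)=-3073/4128, b=Δ3−h3·(2M3+M4)/6=-1783/516
t_q=15/4 → seg 1, τ=3/4; S=-3+4229/516·τ+1295/344·τ²+-4087/1032·τ³=79117/22016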